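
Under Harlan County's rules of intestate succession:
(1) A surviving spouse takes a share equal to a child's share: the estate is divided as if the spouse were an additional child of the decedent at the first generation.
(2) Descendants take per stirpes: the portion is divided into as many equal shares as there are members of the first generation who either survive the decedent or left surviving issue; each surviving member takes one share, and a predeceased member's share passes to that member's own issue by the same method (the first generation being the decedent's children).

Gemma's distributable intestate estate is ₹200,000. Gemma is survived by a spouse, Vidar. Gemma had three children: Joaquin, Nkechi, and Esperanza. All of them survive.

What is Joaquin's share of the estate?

Joaquin receives ₹50,000.

The spouse counts as an additional share at the children's level, so there are 4 primary shares of ₹50,000. Vidar takes one such share (₹50,000).
The children's combined portion (₹150,000) is divided into 3 shares of ₹50,000: Joaquin, Nkechi, and Esperanza each take ₹50,000.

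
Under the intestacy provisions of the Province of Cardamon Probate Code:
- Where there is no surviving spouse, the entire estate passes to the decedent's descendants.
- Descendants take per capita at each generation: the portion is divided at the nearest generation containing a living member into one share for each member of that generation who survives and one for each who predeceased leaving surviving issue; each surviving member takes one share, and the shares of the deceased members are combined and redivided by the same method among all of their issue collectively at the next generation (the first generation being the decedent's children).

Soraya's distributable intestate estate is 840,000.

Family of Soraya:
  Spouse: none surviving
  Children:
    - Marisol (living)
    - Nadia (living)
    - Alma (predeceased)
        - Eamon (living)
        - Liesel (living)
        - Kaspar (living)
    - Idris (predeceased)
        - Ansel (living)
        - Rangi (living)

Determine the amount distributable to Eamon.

Eamon receives 84,000.

The entire 840,000 passes to the descendants.
That amount (840,000) is divided at the children's generation into 4 shares of 210,000. Marisol and Nadia each take 210,000. The 2 shares of the deceased (Alma and Idris) are combined into a pool of 420,000.
That pool (420,000) is divided at the grandchildren's generation equally among Eamon, Liesel, Kaspar, Ansel, and Rangi: 84,000 each.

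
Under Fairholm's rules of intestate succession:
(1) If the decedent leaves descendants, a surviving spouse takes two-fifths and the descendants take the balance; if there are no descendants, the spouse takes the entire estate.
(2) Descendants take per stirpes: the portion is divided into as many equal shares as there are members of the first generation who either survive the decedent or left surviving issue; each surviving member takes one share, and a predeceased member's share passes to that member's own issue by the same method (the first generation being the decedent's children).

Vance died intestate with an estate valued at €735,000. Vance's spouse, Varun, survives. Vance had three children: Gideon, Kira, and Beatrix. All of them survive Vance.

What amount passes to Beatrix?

Varun takes two-fifths of €735,000 = €294,000. The remaining €441,000 passes to the descendants.
The descendants' portion (€441,000) is divided into 3 shares of €147,000: Gideon, Kira, and Beatrix each take €147,000.

Beatrix receives €147,000.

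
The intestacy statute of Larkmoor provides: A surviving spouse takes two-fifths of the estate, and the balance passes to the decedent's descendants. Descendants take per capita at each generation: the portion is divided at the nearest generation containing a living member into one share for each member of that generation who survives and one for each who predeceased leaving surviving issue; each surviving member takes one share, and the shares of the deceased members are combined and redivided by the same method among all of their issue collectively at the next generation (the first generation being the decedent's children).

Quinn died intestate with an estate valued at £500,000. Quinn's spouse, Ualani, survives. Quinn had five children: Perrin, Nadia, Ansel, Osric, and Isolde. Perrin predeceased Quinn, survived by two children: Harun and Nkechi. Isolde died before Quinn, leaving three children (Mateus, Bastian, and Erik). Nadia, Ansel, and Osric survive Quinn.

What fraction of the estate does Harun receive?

Harun receives 6/125 of the estate.

Ualani takes two-fifths of £500,000 = £200,000. The remaining £300,000 passes to the descendants.
The descendants' portion (£300,000) is divided at the children's generation into 5 shares of £60,000. Nadia, Ansel, and Osric each take £60,000. The 2 shares of the deceased (Perrin and Isolde) are combined into a pool of £120,000.
That pool (£120,000) is divided at the grandchildren's generation equally among Harun, Nkechi, Mateus, Bastian, and Erik: £24,000 each.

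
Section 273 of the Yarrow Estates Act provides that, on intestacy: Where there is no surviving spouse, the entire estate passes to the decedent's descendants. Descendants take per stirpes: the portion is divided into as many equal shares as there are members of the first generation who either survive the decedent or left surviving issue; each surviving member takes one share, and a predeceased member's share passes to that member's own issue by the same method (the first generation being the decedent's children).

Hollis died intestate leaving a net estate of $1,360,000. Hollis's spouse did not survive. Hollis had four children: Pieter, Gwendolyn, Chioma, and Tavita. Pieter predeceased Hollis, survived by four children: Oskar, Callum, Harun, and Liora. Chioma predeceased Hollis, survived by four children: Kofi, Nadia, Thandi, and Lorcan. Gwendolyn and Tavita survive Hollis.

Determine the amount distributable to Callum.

Callum receives $85,000.

The entire $1,360,000 passes to the descendants.
That amount ($1,360,000) is divided into 4 shares of $340,000: Gwendolyn and Tavita each take $340,000; Pieter's $340,000 share passes to Pieter's issue; Chioma's $340,000 share passes to Chioma's issue.
Pieter's share ($340,000) is divided into 4 shares of $85,000: Oskar, Callum, Harun, and Liora each take $85,000.
Chioma's share ($340,000) is divided into 4 shares of $85,000: Kofi, Nadia, Thandi, and Lorcan each take $85,000.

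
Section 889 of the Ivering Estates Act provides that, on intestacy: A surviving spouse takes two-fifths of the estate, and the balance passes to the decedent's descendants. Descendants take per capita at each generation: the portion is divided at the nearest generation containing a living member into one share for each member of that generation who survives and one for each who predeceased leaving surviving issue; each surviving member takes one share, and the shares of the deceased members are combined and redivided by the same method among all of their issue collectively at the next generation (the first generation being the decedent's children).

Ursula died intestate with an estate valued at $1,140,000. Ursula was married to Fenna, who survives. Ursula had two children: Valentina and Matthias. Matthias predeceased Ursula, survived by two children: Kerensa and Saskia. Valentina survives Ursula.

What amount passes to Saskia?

Fenna takes two-fifths of $1,140,000 = $456,000. The remaining $684,000 passes to the descendants.
The descendants' portion ($684,000) is divided at the children's generation into 2 shares of $342,000. Valentina takes $342,000. The remaining share for the deceased Matthias ($342,000) is carried to the next generation.
That pool ($342,000) is divided at the grandchildren's generation equally among Kerensa and Saskia: $171,000 each.

Saskia receives $171,000.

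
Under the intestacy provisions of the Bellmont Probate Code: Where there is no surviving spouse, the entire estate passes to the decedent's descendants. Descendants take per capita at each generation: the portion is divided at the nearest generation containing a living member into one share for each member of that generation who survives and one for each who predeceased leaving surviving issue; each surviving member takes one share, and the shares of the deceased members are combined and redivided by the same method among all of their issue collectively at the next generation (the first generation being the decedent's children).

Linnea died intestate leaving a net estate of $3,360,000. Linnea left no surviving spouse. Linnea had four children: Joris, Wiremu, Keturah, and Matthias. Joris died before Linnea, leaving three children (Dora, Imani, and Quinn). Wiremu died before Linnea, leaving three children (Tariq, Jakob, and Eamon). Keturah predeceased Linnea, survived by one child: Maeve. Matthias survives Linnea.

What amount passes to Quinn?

The entire $3,360,000 passes to the descendants.
That amount ($3,360,000) is divided at the children's generation into 4 shares of $840,000. Matthias takes $840,000. The 3 shares of the deceased (Joris, Wiremu, and Keturah) are combined into a pool of $2,520,000.
That pool ($2,520,000) is divided at the grandchildren's generation equally among Dora, Imani, Quinn, Tariq, Jakob, Eamon, and Maeve: $360,000 each.

Quinn receives $360,000.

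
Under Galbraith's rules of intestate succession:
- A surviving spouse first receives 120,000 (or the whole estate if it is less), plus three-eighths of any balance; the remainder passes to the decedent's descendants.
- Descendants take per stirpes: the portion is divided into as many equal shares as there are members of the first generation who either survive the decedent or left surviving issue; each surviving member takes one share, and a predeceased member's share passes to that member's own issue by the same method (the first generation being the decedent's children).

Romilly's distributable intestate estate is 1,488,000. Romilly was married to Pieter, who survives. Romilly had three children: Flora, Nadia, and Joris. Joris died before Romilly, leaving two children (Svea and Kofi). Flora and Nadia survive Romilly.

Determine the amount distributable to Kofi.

Pieter first takes 120,000, leaving a balance of 1,368,000. Pieter then takes three-eighths of the balance (513,000), for a total of 633,000. The remaining 855,000 passes to the descendants.
The descendants' portion (855,000) is divided into 3 shares of 285,000: Flora and Nadia each take 285,000; Joris's 285,000 share passes to Joris's issue.
Joris's share (285,000) is divided into 2 shares of 142,500: Svea and Kofi each take 142,500.

Kofi receives 142,500.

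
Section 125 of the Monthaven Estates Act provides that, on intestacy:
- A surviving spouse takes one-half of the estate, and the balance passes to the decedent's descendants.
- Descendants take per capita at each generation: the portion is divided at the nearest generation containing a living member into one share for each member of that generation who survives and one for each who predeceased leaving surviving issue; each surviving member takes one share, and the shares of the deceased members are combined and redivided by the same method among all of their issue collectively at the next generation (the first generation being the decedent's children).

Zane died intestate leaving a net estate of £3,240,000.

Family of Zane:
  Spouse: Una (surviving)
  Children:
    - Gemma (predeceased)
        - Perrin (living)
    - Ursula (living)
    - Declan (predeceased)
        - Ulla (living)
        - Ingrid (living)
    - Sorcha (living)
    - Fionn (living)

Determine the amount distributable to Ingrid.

Una takes one-half of £3,240,000 = £1,620,000. The remaining £1,620,000 passes to the descendants.
The descendants' portion (£1,620,000) is divided at the children's generation into 5 shares of £324,000. Ursula, Sorcha, and Fionn each take £324,000. The 2 shares of the deceased (Gemma and Declan) are combined into a pool of £648,000.
That pool (£648,000) is divided at the grandchildren's generation equally among Perrin, Ulla, and Ingrid: £216,000 each.

Ingrid receives £216,000.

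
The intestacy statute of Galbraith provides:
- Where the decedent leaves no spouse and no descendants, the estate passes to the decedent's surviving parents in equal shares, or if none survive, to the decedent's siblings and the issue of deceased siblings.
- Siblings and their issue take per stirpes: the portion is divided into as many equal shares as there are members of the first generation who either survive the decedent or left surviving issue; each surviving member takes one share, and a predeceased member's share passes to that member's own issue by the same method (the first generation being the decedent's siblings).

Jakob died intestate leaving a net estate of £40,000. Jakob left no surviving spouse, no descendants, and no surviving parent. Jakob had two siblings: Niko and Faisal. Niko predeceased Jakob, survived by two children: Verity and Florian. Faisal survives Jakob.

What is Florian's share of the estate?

Florian receives £10,000.

The entire £40,000 passes to the siblings and their issue.
That amount (£40,000) is divided into 2 shares of £20,000: Faisal takes £20,000; Niko's £20,000 share passes to Niko's issue.
Niko's share (£20,000) is divided into 2 shares of £10,000: Verity and Florian each take £10,000.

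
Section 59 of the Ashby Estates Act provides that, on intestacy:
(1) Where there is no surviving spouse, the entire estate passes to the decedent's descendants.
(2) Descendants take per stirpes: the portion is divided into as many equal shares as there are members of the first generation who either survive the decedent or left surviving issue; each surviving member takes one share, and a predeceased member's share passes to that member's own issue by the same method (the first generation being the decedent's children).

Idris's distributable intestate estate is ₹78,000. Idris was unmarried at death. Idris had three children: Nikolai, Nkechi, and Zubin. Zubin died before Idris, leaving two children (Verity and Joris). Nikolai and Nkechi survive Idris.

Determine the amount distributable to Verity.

The entire ₹78,000 passes to the descendants.
That amount (₹78,000) is divided into 3 shares of ₹26,000: Nikolai and Nkechi each take ₹26,000; Zubin's ₹26,000 share passes to Zubin's issue.
Zubin's share (₹26,000) is divided into 2 shares of ₹13,000: Verity and Joris each take ₹13,000.

Verity receives ₹13,000.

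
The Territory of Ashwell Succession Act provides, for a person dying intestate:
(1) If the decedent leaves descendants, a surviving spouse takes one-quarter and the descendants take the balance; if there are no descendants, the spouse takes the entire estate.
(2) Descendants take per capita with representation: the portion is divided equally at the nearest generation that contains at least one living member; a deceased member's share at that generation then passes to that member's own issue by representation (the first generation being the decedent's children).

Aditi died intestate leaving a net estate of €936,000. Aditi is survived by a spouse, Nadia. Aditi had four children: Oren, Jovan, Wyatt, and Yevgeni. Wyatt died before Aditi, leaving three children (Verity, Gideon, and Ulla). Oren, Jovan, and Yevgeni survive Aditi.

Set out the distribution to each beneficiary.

Nadia: €234,000; Oren: €175,500; Jovan: €175,500; Verity: €58,500; Gideon: €58,500; Ulla: €58,500; Yevgeni: €175,500

Nadia takes one-quarter of €936,000 = €234,000. The remaining €702,000 passes to the descendants.
The descendants' portion (€702,000) is divided into 4 shares of €175,500: Oren, Jovan, and Yevgeni each take €175,500; Wyatt's €175,500 share passes to Wyatt's issue.
Wyatt's share (€175,500) is divided into 3 shares of €58,500: Verity, Gideon, and Ulla each take €58,500.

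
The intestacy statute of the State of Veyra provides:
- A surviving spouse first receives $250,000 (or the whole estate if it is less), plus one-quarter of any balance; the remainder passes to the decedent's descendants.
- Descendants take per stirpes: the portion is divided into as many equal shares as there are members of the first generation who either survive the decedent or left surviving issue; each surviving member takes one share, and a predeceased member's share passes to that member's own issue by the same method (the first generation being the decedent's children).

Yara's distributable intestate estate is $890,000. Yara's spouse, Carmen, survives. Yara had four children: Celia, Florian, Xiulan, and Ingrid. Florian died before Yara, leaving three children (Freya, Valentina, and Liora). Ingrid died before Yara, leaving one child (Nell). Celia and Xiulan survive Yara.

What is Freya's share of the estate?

Freya receives $40,000.

Carmen first takes $250,000, leaving a balance of $640,000. Carmen then takes one-quarter of the balance ($160,000), for a total of $410,000. The remaining $480,000 passes to the descendants.
The descendants' portion ($480,000) is divided into 4 shares of $120,000: Celia and Xiulan each take $120,000; Florian's $120,000 share passes to Florian's issue; Ingrid's $120,000 share passes to Ingrid's issue.
Florian's share ($120,000) is divided into 3 shares of $40,000: Freya, Valentina, and Liora each take $40,000.
Ingrid's share ($120,000) passes entirely to Nell.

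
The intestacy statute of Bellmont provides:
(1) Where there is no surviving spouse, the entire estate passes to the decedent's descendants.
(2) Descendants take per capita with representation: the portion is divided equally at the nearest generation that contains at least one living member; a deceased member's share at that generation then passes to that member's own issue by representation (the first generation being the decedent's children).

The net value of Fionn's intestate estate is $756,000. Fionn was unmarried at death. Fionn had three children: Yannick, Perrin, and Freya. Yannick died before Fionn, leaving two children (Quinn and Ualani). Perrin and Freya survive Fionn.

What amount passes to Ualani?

Ualani receives $126,000.

The entire $756,000 passes to the descendants.
That amount ($756,000) is divided into 3 shares of $252,000: Perrin and Freya each take $252,000; Yannick's $252,000 share passes to Yannick's issue.
Yannick's share ($252,000) is divided into 2 shares of $126,000: Quinn and Ualani each take $126,000.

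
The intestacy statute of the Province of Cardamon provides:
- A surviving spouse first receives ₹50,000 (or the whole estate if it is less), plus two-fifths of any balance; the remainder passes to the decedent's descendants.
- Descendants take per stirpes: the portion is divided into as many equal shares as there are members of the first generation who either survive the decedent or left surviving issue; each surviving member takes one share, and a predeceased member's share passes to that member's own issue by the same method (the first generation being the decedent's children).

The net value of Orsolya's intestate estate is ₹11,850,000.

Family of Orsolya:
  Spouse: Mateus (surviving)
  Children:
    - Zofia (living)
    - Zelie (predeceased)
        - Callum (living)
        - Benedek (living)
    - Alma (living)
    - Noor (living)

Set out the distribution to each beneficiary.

Mateus: ₹4,770,000; Zofia: ₹1,770,000; Callum: ₹885,000; Benedek: ₹885,000; Alma: ₹1,770,000; Noor: ₹1,770,000

Mateus first takes ₹50,000, leaving a balance of ₹11,800,000. Mateus then takes two-fifths of the balance (₹4,720,000), for a total of ₹4,770,000. The remaining ₹7,080,000 passes to the descendants.
The descendants' portion (₹7,080,000) is divided into 4 shares of ₹1,770,000: Zofia, Alma, and Noor each take ₹1,770,000; Zelie's ₹1,770,000 share passes to Zelie's issue.
Zelie's share (₹1,770,000) is divided into 2 shares of ₹885,000: Callum and Benedek each take ₹885,000.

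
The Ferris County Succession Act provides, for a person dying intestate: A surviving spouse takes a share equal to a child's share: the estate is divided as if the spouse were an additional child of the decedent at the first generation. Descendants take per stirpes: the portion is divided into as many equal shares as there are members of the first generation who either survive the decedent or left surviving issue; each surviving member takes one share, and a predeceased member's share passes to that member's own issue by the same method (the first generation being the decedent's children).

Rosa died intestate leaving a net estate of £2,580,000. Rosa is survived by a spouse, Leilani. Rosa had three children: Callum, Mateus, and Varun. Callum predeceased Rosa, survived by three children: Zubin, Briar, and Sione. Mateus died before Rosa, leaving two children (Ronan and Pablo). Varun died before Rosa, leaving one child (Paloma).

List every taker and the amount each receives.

Leilani: £645,000; Zubin: £215,000; Briar: £215,000; Sione: £215,000; Ronan: £322,500; Pablo: £322,500; Paloma: £645,000

The spouse counts as an additional share at the children's level, so there are 4 primary shares of £645,000. Leilani takes one such share (£645,000).
The children's combined portion (£1,935,000) is divided into 3 shares of £645,000: Callum's £645,000 share passes to Callum's issue; Mateus's £645,000 share passes to Mateus's issue; Varun's £645,000 share passes to Varun's issue.
Callum's share (£645,000) is divided into 3 shares of £215,000: Zubin, Briar, and Sione each take £215,000.
Mateus's share (£645,000) is divided into 2 shares of £322,500: Ronan and Pablo each take £322,500.
Varun's share (£645,000) passes entirely to Paloma.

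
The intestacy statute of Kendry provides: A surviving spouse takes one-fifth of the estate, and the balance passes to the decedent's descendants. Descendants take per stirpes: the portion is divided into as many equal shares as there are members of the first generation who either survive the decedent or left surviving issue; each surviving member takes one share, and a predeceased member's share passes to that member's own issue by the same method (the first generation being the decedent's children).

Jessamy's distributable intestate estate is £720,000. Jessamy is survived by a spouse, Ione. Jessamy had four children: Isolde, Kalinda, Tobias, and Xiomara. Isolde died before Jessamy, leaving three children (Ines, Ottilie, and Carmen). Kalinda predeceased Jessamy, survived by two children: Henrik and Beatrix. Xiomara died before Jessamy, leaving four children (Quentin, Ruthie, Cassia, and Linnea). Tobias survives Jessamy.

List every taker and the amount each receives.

Ione takes one-fifth of £720,000 = £144,000. The remaining £576,000 passes to the descendants.
The descendants' portion (£576,000) is divided into 4 shares of £144,000: Tobias takes £144,000; Isolde's £144,000 share passes to Isolde's issue; Kalinda's £144,000 share passes to Kalinda's issue; Xiomara's £144,000 share passes to Xiomara's issue.
Isolde's share (£144,000) is divided into 3 shares of £48,000: Ines, Ottilie, and Carmen each take £48,000.
Kalinda's share (£144,000) is divided into 2 shares of £72,000: Henrik and Beatrix each take £72,000.
Xiomara's share (£144,000) is divided into 4 shares of £36,000: Quentin, Ruthie, Cassia, and Linnea each take £36,000.

Ione: £144,000; Ines: £48,000; Ottilie: £48,000; Carmen: £48,000; Henrik: £72,000; Beatrix: £72,000; Tobias: £144,000; Quentin: £36,000; Ruthie: £36,000; Cassia: £36,000; Linnea: £36,000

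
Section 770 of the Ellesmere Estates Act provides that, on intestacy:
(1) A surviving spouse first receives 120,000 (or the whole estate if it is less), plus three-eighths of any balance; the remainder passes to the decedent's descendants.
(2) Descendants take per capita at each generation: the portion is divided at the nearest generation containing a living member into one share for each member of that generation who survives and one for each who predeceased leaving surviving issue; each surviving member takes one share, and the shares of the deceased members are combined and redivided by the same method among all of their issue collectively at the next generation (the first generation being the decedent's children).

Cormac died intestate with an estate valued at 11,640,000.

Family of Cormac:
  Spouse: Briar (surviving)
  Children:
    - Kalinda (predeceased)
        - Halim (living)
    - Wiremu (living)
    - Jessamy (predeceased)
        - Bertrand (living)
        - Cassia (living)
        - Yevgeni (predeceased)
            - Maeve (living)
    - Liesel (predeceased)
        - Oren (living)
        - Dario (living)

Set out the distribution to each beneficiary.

Briar first takes 120,000, leaving a balance of 11,520,000. Briar then takes three-eighths of the balance (4,320,000), for a total of 4,440,000. The remaining 7,200,000 passes to the descendants.
The descendants' portion (7,200,000) is divided at the children's generation into 4 shares of 1,800,000. Wiremu takes 1,800,000. The 3 shares of the deceased (Kalinda, Jessamy, and Liesel) are combined into a pool of 5,400,000.
That pool (5,400,000) is divided at the grandchildren's generation into 6 shares of 900,000. Halim, Bertrand, Cassia, Oren, and Dario each take 900,000. The remaining share for the deceased Yevgeni (900,000) is carried to the next generation.
That pool (900,000) passes entirely to Maeve, the sole taker at the great-grandchildren's generation.

Briar: 4,440,000; Halim: 900,000; Wiremu: 1,800,000; Bertrand: 900,000; Cassia: 900,000; Maeve: 900,000; Oren: 900,000; Dario: 900,000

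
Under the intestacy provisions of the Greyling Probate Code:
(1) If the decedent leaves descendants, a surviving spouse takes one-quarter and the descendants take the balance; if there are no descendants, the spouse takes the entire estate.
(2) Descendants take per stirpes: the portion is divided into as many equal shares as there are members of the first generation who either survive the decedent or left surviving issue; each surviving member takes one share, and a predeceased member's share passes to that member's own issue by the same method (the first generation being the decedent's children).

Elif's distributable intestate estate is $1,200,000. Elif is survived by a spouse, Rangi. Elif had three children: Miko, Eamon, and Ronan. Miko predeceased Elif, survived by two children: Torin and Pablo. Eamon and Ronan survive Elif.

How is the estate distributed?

Rangi takes one-quarter of $1,200,000 = $300,000. The remaining $900,000 passes to the descendants.
The descendants' portion ($900,000) is divided into 3 shares of $300,000: Eamon and Ronan each take $300,000; Miko's $300,000 share passes to Miko's issue.
Miko's share ($300,000) is divided into 2 shares of $150,000: Torin and Pablo each take $150,000.

Rangi: $300,000; Torin: $150,000; Pablo: $150,000; Eamon: $300,000; Ronan: $300,000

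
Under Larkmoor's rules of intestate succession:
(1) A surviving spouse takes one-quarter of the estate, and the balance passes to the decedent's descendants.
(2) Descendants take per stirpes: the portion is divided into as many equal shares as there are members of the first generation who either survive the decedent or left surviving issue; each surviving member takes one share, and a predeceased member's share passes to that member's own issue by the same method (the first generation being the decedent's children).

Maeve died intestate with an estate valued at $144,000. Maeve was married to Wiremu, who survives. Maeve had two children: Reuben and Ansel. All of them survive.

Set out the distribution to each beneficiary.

Wiremu: $36,000; Reuben: $54,000; Ansel: $54,000

Wiremu takes one-quarter of $144,000 = $36,000. The remaining $108,000 passes to the descendants.
The descendants' portion ($108,000) is divided into 2 shares of $54,000: Reuben and Ansel each take $54,000.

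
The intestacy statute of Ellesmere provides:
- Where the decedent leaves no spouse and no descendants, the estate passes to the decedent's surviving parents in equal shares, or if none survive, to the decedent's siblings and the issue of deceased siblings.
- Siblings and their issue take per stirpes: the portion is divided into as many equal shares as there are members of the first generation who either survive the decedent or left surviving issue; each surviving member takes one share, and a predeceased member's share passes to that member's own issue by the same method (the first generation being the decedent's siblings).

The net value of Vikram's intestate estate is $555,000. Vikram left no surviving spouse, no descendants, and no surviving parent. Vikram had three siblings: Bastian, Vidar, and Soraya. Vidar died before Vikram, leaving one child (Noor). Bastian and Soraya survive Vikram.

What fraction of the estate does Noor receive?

Noor receives 1/3 of the estate.

The entire $555,000 passes to the siblings and their issue.
That amount ($555,000) is divided into 3 shares of $185,000: Bastian and Soraya each take $185,000; Vidar's $185,000 share passes to Vidar's issue.
Vidar's share ($185,000) passes entirely to Noor.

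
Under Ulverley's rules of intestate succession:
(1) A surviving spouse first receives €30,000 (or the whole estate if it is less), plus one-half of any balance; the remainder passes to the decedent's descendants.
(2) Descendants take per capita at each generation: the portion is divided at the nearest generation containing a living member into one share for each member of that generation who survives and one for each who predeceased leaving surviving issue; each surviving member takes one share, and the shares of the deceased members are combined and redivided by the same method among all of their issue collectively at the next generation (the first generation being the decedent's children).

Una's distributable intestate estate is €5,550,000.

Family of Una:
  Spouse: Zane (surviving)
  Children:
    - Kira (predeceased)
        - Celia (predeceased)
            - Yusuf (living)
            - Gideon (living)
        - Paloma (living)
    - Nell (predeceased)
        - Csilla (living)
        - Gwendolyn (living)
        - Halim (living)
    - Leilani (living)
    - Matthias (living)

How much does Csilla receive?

Csilla receives €276,000.

Zane first takes €30,000, leaving a balance of €5,520,000. Zane then takes one-half of the balance (€2,760,000), for a total of €2,790,000. The remaining €2,760,000 passes to the descendants.
The descendants' portion (€2,760,000) is divided at the children's generation into 4 shares of €690,000. Leilani and Matthias each take €690,000. The 2 shares of the deceased (Kira and Nell) are combined into a pool of €1,380,000.
That pool (€1,380,000) is divided at the grandchildren's generation into 5 shares of €276,000. Paloma, Csilla, Gwendolyn, and Halim each take €276,000. The remaining share for the deceased Celia (€276,000) is carried to the next generation.
That pool (€276,000) is divided at the great-grandchildren's generation equally among Yusuf and Gideon: €138,000 each.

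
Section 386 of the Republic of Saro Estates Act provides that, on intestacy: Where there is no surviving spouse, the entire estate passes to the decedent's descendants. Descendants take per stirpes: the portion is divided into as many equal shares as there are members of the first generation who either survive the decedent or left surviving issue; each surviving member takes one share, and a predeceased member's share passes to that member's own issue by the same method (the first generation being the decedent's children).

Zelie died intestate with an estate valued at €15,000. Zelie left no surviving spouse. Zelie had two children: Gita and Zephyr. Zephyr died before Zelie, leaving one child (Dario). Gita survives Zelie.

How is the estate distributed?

The entire €15,000 passes to the descendants.
That amount (€15,000) is divided into 2 shares of €7,500: Gita takes €7,500; Zephyr's €7,500 share passes to Zephyr's issue.
Zephyr's share (€7,500) passes entirely to Dario.

Gita: €7,500; Dario: €7,500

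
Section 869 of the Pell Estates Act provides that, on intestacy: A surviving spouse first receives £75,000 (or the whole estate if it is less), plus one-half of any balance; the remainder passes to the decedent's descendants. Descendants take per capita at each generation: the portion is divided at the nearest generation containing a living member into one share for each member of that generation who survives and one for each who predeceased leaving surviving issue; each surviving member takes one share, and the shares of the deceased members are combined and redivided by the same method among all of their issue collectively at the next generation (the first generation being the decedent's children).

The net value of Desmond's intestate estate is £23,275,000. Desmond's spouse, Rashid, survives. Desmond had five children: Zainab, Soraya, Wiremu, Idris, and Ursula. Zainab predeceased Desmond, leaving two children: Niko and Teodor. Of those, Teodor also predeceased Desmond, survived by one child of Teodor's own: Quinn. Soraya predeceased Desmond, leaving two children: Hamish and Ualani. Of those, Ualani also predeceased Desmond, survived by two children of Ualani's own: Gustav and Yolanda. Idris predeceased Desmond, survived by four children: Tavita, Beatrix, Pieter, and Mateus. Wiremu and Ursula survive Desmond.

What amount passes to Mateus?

Mateus receives £870,000.

Rashid first takes £75,000, leaving a balance of £23,200,000. Rashid then takes one-half of the balance (£11,600,000), for a total of £11,675,000. The remaining £11,600,000 passes to the descendants.
The descendants' portion (£11,600,000) is divided at the children's generation into 5 shares of £2,320,000. Wiremu and Ursula each take £2,320,000. The 3 shares of the deceased (Zainab, Soraya, and Idris) are combined into a pool of £6,960,000.
That pool (£6,960,000) is divided at the grandchildren's generation into 8 shares of £870,000. Niko, Hamish, Tavita, Beatrix, Pieter, and Mateus each take £870,000. The 2 shares of the deceased (Teodor and Ualani) are combined into a pool of £1,740,000.
That pool (£1,740,000) is divided at the great-grandchildren's generation equally among Quinn, Gustav, and Yolanda: £580,000 each.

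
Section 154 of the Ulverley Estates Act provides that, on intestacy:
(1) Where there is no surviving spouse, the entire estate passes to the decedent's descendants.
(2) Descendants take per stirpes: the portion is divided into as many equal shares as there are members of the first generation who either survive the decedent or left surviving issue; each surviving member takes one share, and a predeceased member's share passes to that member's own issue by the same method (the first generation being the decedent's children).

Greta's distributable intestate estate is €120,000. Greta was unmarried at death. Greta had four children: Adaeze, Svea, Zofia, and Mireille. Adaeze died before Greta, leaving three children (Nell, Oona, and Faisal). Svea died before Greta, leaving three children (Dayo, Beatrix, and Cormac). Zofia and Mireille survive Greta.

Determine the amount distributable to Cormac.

Cormac receives €10,000.

The entire €120,000 passes to the descendants.
That amount (€120,000) is divided into 4 shares of €30,000: Zofia and Mireille each take €30,000; Adaeze's €30,000 share passes to Adaeze's issue; Svea's €30,000 share passes to Svea's issue.
Adaeze's share (€30,000) is divided into 3 shares of €10,000: Nell, Oona, and Faisal each take €10,000.
Svea's share (€30,000) is divided into 3 shares of €10,000: Dayo, Beatrix, and Cormac each take €10,000.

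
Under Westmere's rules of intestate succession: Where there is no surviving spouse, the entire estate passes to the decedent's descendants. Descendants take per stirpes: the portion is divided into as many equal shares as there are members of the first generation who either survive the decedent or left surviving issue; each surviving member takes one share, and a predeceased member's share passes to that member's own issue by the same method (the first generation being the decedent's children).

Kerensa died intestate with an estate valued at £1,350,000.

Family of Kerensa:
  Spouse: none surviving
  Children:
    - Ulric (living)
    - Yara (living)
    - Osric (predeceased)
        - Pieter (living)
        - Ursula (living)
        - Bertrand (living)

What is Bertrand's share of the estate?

Bertrand receives £150,000.

The entire £1,350,000 passes to the descendants.
That amount (£1,350,000) is divided into 3 shares of £450,000: Ulric and Yara each take £450,000; Osric's £450,000 share passes to Osric's issue.
Osric's share (£450,000) is divided into 3 shares of £150,000: Pieter, Ursula, and Bertrand each take £150,000.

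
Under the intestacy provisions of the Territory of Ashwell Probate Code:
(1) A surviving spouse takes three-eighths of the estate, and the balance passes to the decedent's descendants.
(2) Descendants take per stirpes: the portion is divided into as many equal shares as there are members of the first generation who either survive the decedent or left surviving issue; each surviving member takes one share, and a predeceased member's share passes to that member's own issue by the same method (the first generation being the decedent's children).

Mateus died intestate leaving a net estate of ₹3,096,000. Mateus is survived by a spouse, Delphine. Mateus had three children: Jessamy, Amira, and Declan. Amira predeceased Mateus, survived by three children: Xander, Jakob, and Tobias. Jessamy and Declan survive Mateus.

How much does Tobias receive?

Delphine takes three-eighths of ₹3,096,000 = ₹1,161,000. The remaining ₹1,935,000 passes to the descendants.
The descendants' portion (₹1,935,000) is divided into 3 shares of ₹645,000: Jessamy and Declan each take ₹645,000; Amira's ₹645,000 share passes to Amira's issue.
Amira's share (₹645,000) is divided into 3 shares of ₹215,000: Xander, Jakob, and Tobias each take ₹215,000.

Tobias receives ₹215,000.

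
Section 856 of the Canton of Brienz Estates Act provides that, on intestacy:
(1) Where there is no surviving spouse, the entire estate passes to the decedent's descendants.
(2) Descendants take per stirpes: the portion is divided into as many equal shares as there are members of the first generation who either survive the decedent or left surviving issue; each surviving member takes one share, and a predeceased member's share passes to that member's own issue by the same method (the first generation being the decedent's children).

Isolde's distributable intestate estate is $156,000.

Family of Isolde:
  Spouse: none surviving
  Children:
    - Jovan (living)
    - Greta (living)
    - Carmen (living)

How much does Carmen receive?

The entire $156,000 passes to the descendants.
That amount ($156,000) is divided into 3 shares of $52,000: Jovan, Greta, and Carmen each take $52,000.

Carmen receives $52,000.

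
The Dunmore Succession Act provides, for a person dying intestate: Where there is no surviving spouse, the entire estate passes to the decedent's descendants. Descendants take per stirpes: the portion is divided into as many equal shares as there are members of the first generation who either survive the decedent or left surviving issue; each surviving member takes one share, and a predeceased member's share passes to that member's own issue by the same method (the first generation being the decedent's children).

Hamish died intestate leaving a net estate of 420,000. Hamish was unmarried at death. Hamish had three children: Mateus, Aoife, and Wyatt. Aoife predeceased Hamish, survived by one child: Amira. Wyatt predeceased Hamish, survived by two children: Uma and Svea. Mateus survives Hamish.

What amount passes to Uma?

The entire 420,000 passes to the descendants.
That amount (420,000) is divided into 3 shares of 140,000: Mateus takes 140,000; Aoife's 140,000 share passes to Aoife's issue; Wyatt's 140,000 share passes to Wyatt's issue.
Aoife's share (140,000) passes entirely to Amira.
Wyatt's share (140,000) is divided into 2 shares of 70,000: Uma and Svea each take 70,000.

Uma receives 70,000.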